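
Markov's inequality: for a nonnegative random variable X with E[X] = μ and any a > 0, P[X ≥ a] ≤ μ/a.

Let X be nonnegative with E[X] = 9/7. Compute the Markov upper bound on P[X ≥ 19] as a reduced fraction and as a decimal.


μ = E[X] = 9/7, a = 19.
Markov: P[X ≥ 19] ≤ μ/a = (9/7)/19 = 9/133.
Numerically: ≈ 0.06767.
(Since a = 19 > μ = 1.28571, the bound 9/133 is < 1 and informative.)

P[X ≥ 19] ≤ 9/133 ≈ 0.06767.


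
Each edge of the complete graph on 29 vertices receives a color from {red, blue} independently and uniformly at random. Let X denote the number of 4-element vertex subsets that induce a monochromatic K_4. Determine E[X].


Let X = Σ_S X_S over the C(29, 4) = 23751 subsets S of size 4, where X_S = 1 if the K_4 on S is monochromatic.
For a fixed S, the K_4 on S has C(4, 2) = 6 edges. P[all 6 edges red] = (1/2)^6, and likewise for blue, so P[monochromatic] = 2·(1/2)^6 = 2^{1 − 6} = 1/32.
By linearity: E[X] = C(29, 4) · 2^{1 − 6} = 23751 · 1/32 = 23751/32.
Numerically: E[X] ≈ 742.219.

E[X] = C(29,4)·2^(1−C(4,2)) = 23751/32 ≈ 742.219.


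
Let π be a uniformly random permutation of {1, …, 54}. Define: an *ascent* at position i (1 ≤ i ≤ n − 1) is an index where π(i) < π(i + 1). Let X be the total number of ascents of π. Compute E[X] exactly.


Write X = Σ X_I over i = 1, …, 53, with X_I the indicator of one ascent.
There are 53 indicators.
For each fixed i, the pair (π(i), π(i+1)) is a uniformly random ordered pair of distinct values from {1, …, 54}; by symmetry P[π(i) < π(i+1)] = 1/2.
By linearity: E[X] = 53 · (1/2) = (54 − 1) · (1/2) = 53/2 ≈ 26.500.

E[X] = 53/2 = 26.500.


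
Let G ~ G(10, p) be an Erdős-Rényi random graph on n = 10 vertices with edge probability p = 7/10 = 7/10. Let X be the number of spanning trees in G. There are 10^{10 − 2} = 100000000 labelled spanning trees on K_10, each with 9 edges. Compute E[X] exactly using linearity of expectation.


K_10 has 10^{10 − 2} = 100000000 labelled spanning trees.
For each such spanning tree H, let X_H = 1 if all 9 edges of H are present in G. Then P[X_H = 1] = p^{9} = (7/10)^{9} = 40353607/1000000000.
By linearity: E[X] = Σ_H E[X_H] = 100000000 · p^{9} = 100000000 · 40353607/1000000000 = 40353607/10.
Numerically: E[X] ≈ 4.03536e+06.

E[X] = 100000000 · (7/10)^{9} = 40353607/10 ≈ 4.03536e+06.


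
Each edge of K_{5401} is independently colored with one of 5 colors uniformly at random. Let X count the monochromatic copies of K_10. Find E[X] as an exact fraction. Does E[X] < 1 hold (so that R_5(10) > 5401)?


E[X] = C(5401, 10) · 5^{1 − 45} = 5772423232412011351582235732760 · 5^{−44} = 5772423232412011351582235732760/5684341886080801486968994140625.
As a reduced fraction: E[X] = 1154484646482402270316447146552/1136868377216160297393798828125 ≈ 1.0155.
Is E[X] < 1? NO.
Since E[X] ≥ 1, the first-moment bound is inconclusive at n = 5401; it does NOT by itself certify R_5(10) > 5401.

E[X] = 1154484646482402270316447146552/1136868377216160297393798828125 ≈ 1.0155; E[X] ≥ 1; first-moment method inconclusive here.


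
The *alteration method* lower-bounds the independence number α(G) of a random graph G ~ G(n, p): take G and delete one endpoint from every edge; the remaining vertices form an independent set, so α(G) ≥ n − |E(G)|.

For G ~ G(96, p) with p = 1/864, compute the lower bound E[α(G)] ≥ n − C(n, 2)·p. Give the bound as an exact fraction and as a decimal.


E[|E(G)|] = C(96, 2)·p = 4560 · (1/864) = 95/18.
E[α(G)] ≥ n − E[|E(G)|] = 96 − 95/18 = 1633/18.
Numerically: ≈ 90.7222.
(This is only a lower bound; the true E[α(G)] may be larger.)

E[α(G)] ≥ 1633/18 ≈ 90.7222.


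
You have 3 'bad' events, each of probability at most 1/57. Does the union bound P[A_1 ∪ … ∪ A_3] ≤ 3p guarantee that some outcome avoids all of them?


Union bound: P[∪_{i=1}^{3} A_i] ≤ Σ_i P[A_i] ≤ 3·p = 3·(1/57) = 1/19.
Numerically: 1/19 ≈ 0.05263.
Is 1/19 < 1? YES.
Since P[∪ A_i] ≤ 1/19 < 1, the complement has P[∩ A_i^c] ≥ 1 − 1/19 = 18/19 > 0, so some outcome avoids every A_i.

3·p = 1/19 ≈ 0.05263; existence CERTIFIED by the union bound.


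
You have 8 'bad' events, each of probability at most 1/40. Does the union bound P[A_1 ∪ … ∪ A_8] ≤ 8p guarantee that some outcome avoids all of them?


Union bound: P[∪_{i=1}^{8} A_i] ≤ Σ_i P[A_i] ≤ 8·p = 8·(1/40) = 1/5.
Numerically: 1/5 ≈ 0.2000.
Is 1/5 < 1? YES.
Since P[∪ A_i] ≤ 1/5 < 1, the complement has P[∩ A_i^c] ≥ 1 − 1/5 = 4/5 > 0, so some outcome avoids every A_i.

8·p = 1/5 ≈ 0.2000; existence CERTIFIED by the union bound.


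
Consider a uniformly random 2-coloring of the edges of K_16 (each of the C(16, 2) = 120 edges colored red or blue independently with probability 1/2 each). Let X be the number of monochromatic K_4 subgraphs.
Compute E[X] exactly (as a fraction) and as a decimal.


Let X = Σ_S X_S over the C(16, 4) = 1820 subsets S of size 4, where X_S = 1 if the K_4 on S is monochromatic.
For a fixed S, the K_4 on S has C(4, 2) = 6 edges. P[all 6 edges red] = (1/2)^6, and likewise for blue, so P[monochromatic] = 2·(1/2)^6 = 2^{1 − 6} = 1/32.
By linearity of expectation: E[X] = C(16, 4) · 2^{1 − 6} = 1820 · 1/32 = 455/8.
Numerically: E[X] ≈ 56.87500.

E[X] = C(16,4)·2^(1−C(4,2)) = 455/8 ≈ 56.87500.


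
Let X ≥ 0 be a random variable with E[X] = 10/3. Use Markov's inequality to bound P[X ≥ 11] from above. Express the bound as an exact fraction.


μ = E[X] = 10/3, a = 11.
Markov: P[X ≥ 11] ≤ μ/a = (10/3)/11 = 10/33.
Numerically: ≈ 0.3030.
(Since a = 11 > μ = 3.3333, the bound 10/33 is < 1 and informative.)

P[X ≥ 11] ≤ 10/33 ≈ 0.3030.


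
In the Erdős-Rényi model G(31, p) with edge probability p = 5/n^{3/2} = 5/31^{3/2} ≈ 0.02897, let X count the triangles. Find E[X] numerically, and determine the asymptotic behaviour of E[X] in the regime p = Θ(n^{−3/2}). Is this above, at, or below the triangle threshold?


Number of potential triangles: C(31, 3) = 4495.
Each occurs with probability p³ ≈ (0.02897)³ ≈ 2.430986e-05.
By linearity: E[X] = C(31, 3)·p³ ≈ 4495 · 2.430986e-05 ≈ 0.1093.
Since α = 3/2 > 1, p = c/n^{3/2} = o(1/n) is below the triangle threshold p ~ 1/n. Asymptotically E[X] ~ (c³/6)·n^{3(1−α)} = (5³/6)·n^{-1.5} → 0, so by Markov's inequality G has no triangles w.h.p.

E[X] ≈ 0.1093; in regime p = Θ(1/n^{3/2}) E[X] tends to 0 (below the triangle threshold p ~ 1/n).


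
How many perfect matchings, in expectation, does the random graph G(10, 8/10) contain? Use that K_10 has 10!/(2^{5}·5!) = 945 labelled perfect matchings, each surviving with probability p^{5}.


K_10 has 10!/(2^{5}·5!) = 945 labelled perfect matchings.
For each such perfect matching H, let X_H = 1 if all 5 edges of H are present in G. Then P[X_H = 1] = p^{5} = (4/5)^{5} = 1024/3125.
By linearity of expectation: E[X] = Σ_H E[X_H] = 945 · p^{5} = 945 · 1024/3125 = 193536/625.
Numerically: E[X] ≈ 309.7.

E[X] = 945 · (4/5)^{5} = 193536/625 ≈ 309.7.


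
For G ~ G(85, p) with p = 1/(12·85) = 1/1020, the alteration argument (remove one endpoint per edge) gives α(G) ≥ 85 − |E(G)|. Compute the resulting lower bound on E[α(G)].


E[|E(G)|] = C(85, 2)·p = 3570 · (1/1020) = 7/2.
E[α(G)] ≥ n − E[|E(G)|] = 85 − 7/2 = 163/2.
Numerically: ≈ 81.500000.
(This is only a lower bound; the true E[α(G)] may be larger.)

E[α(G)] ≥ 163/2 ≈ 81.500000.


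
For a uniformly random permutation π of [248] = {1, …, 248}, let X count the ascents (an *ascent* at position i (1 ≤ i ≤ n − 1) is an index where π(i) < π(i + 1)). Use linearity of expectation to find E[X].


Write X = Σ X_I over i = 1, …, 247, with X_I the indicator of one ascent.
There are 247 indicators.
For each fixed i, the pair (π(i), π(i+1)) is a uniformly random ordered pair of distinct values from {1, …, 248}; by symmetry P[π(i) < π(i+1)] = 1/2.
By linearity: E[X] = 247 · (1/2) = (248 − 1) · (1/2) = 247/2 ≈ 123.500.

E[X] = 247/2 = 123.500.


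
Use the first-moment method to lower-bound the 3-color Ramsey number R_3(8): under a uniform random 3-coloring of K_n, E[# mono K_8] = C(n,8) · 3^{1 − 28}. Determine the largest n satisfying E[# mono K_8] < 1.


We need C(n, 8) · 3^{1 − 28} < 1, i.e. C(n, 8) < 3^{28 − 1} = 7625597484987.
Check values of n near the boundary:
  n = 154: C(154, 8) = 6521818990995; 6521818990995 < 7625597484987? YES
  n = 155: C(155, 8) = 6876747915675; 6876747915675 < 7625597484987? YES
  n = 156: C(156, 8) = 7248464019225; 7248464019225 < 7625597484987? YES
  n = 157: C(157, 8) = 7637643295425; 7637643295425 < 7625597484987? NO
The largest n with C(n, 8) < 7625597484987 is n = 156 (where E[X] = 805384891025/847288609443 ≈ 0.9505). Hence R_3(8) > 156, i.e. R_3(8) ≥ 157.

Largest n = 156; hence R_3(8) > 156.


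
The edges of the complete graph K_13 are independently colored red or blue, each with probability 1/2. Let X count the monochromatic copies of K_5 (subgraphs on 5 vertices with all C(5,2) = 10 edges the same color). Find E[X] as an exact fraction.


Let X = Σ_S X_S over the C(13, 5) = 1287 subsets S of size 5, where X_S = 1 if the K_5 on S is monochromatic.
For a fixed S, the K_5 on S has C(5, 2) = 10 edges. P[all 10 edges red] = (1/2)^10, and likewise for blue, so P[monochromatic] = 2·(1/2)^10 = 2^{1 − 10} = 1/512.
Summing: E[X] = C(13, 5) · 2^{1 − 10} = 1287 · 1/512 = 1287/512.
Numerically: E[X] ≈ 2.5137.

E[X] = C(13,5)·2^(1−C(5,2)) = 1287/512 ≈ 2.5137.


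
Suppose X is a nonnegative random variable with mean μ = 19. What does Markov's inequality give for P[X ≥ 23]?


μ = E[X] = 19, a = 23.
Markov: P[X ≥ 23] ≤ μ/a = (19)/23 = 19/23.
Numerically: ≈ 0.8261.
(Since a = 23 > μ = 19.0000, the bound 19/23 is < 1 and informative.)

P[X ≥ 23] ≤ 19/23 ≈ 0.8261.


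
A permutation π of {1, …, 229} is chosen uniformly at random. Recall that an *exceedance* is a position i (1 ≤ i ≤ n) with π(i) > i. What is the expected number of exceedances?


Write X = Σ_{i=1}^{229} X_i, where X_i = 1_{π(i) > i}.
For each fixed i, π(i) is uniform over {1, …, 229} (marginal of a uniform permutation), so P[π(i) > i] = (n − i)/n. Summing: Σ_{i=1}^{229} (n − i)/n = (0 + 1 + … + 228)/229 = 229(229 − 1)/(2·229) = (229 − 1)/2.
Hence E[X] = Σ_{i=1}^{229} (229 − i)/229 = 114 ≈ 114.000.

E[X] = 114 = 114.000.


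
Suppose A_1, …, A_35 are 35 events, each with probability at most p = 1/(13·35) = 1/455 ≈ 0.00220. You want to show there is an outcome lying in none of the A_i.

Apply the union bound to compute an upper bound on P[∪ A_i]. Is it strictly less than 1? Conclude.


Union bound: P[∪_{i=1}^{35} A_i] ≤ Σ_i P[A_i] ≤ 35·p = 35·(1/455) = 1/13.
Numerically: 1/13 ≈ 0.07692.
Is 1/13 < 1? YES.
Since P[∪ A_i] ≤ 1/13 < 1, the complement has P[∩ A_i^c] ≥ 1 − 1/13 = 12/13 > 0, so some outcome avoids every A_i.

35·p = 1/13 ≈ 0.07692; existence CERTIFIED by the union bound.


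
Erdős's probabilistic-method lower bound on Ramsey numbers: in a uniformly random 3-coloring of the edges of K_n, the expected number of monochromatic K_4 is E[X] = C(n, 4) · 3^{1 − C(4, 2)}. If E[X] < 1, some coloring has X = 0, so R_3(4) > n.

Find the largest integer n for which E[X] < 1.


We need C(n, 4) · 3^{1 − 6} < 1, i.e. C(n, 4) < 3^{6 − 1} = 243.
Check values of n near the boundary:
  n = 6: C(6, 4) = 15; 15 < 243? YES
  n = 7: C(7, 4) = 35; 35 < 243? YES
  n = 8: C(8, 4) = 70; 70 < 243? YES
  n = 9: C(9, 4) = 126; 126 < 243? YES
  n = 10: C(10, 4) = 210; 210 < 243? YES
  n = 11: C(11, 4) = 330; 330 < 243? NO
  n = 12: C(12, 4) = 495; 495 < 243? NO
The largest n with C(n, 4) < 243 is n = 10 (where E[X] = 70/81 ≈ 0.864198). Hence R_3(4) > 10, i.e. R_3(4) ≥ 11.

Largest n = 10; hence R_3(4) > 10.


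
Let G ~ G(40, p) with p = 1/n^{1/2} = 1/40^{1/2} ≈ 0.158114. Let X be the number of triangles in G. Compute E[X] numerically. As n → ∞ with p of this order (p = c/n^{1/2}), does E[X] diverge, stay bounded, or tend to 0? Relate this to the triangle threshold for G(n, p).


Number of potential triangles: C(40, 3) = 9880.
Each occurs with probability p³ ≈ (0.158114)³ ≈ 3.95284708e-03.
By linearity: E[X] = C(40, 3)·p³ ≈ 9880 · 3.95284708e-03 ≈ 39.054129.
Since α = 1/2 < 1, p = c/n^{1/2} ≫ 1/n is above the triangle threshold p ~ 1/n. Asymptotically E[X] ~ (c³/6)·n^{3(1−α)} = (1³/6)·n^{1.5} → ∞; triangles are abundant w.h.p.

E[X] ≈ 39.054129; in regime p = Θ(1/n^{1/2}) E[X] diverges (above the triangle threshold p ~ 1/n).


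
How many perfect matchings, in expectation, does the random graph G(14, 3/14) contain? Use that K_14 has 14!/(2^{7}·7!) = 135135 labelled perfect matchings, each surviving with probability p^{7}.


K_14 has 14!/(2^{7}·7!) = 135135 labelled perfect matchings.
For each such perfect matching H, let X_H = 1 if all 7 edges of H are present in G. Then P[X_H = 1] = p^{7} = (3/14)^{7} = 2187/105413504.
Summing the indicators: E[X] = Σ_H E[X_H] = 135135 · p^{7} = 135135 · 2187/105413504 = 42220035/15059072.
Numerically: E[X] ≈ 2.804.

E[X] = 135135 · (3/14)^{7} = 42220035/15059072 ≈ 2.804.


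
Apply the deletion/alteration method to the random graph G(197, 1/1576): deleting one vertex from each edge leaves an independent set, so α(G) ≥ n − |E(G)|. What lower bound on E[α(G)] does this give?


E[|E(G)|] = C(197, 2)·p = 19306 · (1/1576) = 49/4.
E[α(G)] ≥ n − E[|E(G)|] = 197 − 49/4 = 739/4.
Numerically: ≈ 184.750.
(This is only a lower bound; the true E[α(G)] may be larger.)

E[α(G)] ≥ 739/4 ≈ 184.750.


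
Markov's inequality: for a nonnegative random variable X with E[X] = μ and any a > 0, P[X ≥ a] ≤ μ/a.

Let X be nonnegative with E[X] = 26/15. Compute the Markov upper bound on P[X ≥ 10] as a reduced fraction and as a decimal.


μ = E[X] = 26/15, a = 10.
Markov: P[X ≥ 10] ≤ μ/a = (26/15)/10 = 13/75.
Numerically: ≈ 0.17333.
(Since a = 10 > μ = 1.73333, the bound 13/75 is < 1 and informative.)

P[X ≥ 10] ≤ 13/75 ≈ 0.17333.


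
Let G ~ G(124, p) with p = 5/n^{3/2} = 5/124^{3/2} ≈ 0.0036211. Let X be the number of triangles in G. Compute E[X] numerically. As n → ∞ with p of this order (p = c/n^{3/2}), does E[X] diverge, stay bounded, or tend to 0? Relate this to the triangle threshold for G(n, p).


Number of potential triangles: C(124, 3) = 310124.
Each occurs with probability p³ ≈ (0.0036211)³ ≈ 4.7480188e-08.
By linearity: E[X] = C(124, 3)·p³ ≈ 310124 · 4.7480188e-08 ≈ 0.01472.
Since α = 3/2 > 1, p = c/n^{3/2} = o(1/n) is below the triangle threshold p ~ 1/n. Asymptotically E[X] ~ (c³/6)·n^{3(1−α)} = (5³/6)·n^{-1.5} → 0, so by Markov's inequality G has no triangles w.h.p.

E[X] ≈ 0.01472; in regime p = Θ(1/n^{3/2}) E[X] tends to 0 (below the triangle threshold p ~ 1/n).


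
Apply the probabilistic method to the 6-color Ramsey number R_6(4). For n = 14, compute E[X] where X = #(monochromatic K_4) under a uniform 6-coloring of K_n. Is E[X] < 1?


E[X] = C(14, 4) · 6^{1 − 6} = 1001 · 6^{−5} = 1001/7776.
As a reduced fraction: E[X] = 1001/7776 ≈ 0.12873.
Is E[X] < 1? YES.
Since E[X] < 1, there exists a 6-coloring of K_{14} with no monochromatic K_4; hence R_6(4) > 14.

E[X] = 1001/7776 ≈ 0.12873; E[X] < 1, so R_6(4) > 14.


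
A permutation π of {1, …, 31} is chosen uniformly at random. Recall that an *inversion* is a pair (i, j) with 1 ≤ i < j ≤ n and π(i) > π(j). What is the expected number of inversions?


Write X = Σ X_I over the C(31, 2) = 465 pairs i < j, with X_I the indicator of one inversion.
There are 465 indicators.
For each fixed pair i < j, the values π(i) and π(j) are two distinct elements of {1, …, 31} in uniformly random order; by symmetry P[π(i) > π(j)] = 1/2.
By linearity: E[X] = 465 · (1/2) = C(31, 2) · (1/2) = 465/2 = 465/2 ≈ 232.5000.

E[X] = 465/2 = 232.5000.


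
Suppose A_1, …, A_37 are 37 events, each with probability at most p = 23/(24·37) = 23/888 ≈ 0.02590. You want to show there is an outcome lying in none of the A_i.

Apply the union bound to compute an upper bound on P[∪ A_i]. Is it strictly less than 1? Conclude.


Union bound: P[∪_{i=1}^{37} A_i] ≤ Σ_i P[A_i] ≤ 37·p = 37·(23/888) = 23/24.
Numerically: 23/24 ≈ 0.95833.
Is 23/24 < 1? YES.
Since P[∪ A_i] ≤ 23/24 < 1, the complement has P[∩ A_i^c] ≥ 1 − 23/24 = 1/24 > 0, so some outcome avoids every A_i.

37·p = 23/24 ≈ 0.95833; existence CERTIFIED by the union bound.


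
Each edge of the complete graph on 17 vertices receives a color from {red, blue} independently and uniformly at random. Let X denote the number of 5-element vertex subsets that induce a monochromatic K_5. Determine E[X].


Let X = Σ_S X_S over the C(17, 5) = 6188 subsets S of size 5, where X_S = 1 if the K_5 on S is monochromatic.
For a fixed S, the K_5 on S has C(5, 2) = 10 edges. P[all 10 edges red] = (1/2)^10, and likewise for blue, so P[monochromatic] = 2·(1/2)^10 = 2^{1 − 10} = 1/512.
Summing: E[X] = C(17, 5) · 2^{1 − 10} = 6188 · 1/512 = 1547/128.
Numerically: E[X] ≈ 12.08594.

E[X] = C(17,5)·2^(1−C(5,2)) = 1547/128 ≈ 12.08594.


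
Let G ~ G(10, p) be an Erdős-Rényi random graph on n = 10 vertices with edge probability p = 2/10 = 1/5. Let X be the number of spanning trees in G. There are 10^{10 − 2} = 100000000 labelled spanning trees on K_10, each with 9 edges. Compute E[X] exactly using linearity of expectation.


K_10 has 10^{10 − 2} = 100000000 labelled spanning trees.
For each such spanning tree H, let X_H = 1 if all 9 edges of H are present in G. Then P[X_H = 1] = p^{9} = (1/5)^{9} = 1/1953125.
By linearity of expectation: E[X] = Σ_H E[X_H] = 100000000 · p^{9} = 100000000 · 1/1953125 = 256/5.
Numerically: E[X] ≈ 51.2.

E[X] = 100000000 · (1/5)^{9} = 256/5 ≈ 51.2.


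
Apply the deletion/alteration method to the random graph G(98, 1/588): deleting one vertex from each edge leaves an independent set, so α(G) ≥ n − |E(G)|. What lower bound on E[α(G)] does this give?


E[|E(G)|] = C(98, 2)·p = 4753 · (1/588) = 97/12.
E[α(G)] ≥ n − E[|E(G)|] = 98 − 97/12 = 1079/12.
Numerically: ≈ 89.916667.
(This is only a lower bound; the true E[α(G)] may be larger.)

E[α(G)] ≥ 1079/12 ≈ 89.916667.


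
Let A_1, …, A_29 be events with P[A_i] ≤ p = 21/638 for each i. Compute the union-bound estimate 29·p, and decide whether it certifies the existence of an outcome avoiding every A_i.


Union bound: P[∪_{i=1}^{29} A_i] ≤ Σ_i P[A_i] ≤ 29·p = 29·(21/638) = 21/22.
Numerically: 21/22 ≈ 0.95455.
Is 21/22 < 1? YES.
Since P[∪ A_i] ≤ 21/22 < 1, the complement has P[∩ A_i^c] ≥ 1 − 21/22 = 1/22 > 0, so some outcome avoids every A_i.

29·p = 21/22 ≈ 0.95455; existence CERTIFIED by the union bound.


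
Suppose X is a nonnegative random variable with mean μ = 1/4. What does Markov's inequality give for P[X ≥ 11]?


μ = E[X] = 1/4, a = 11.
Markov: P[X ≥ 11] ≤ μ/a = (1/4)/11 = 1/44.
Numerically: ≈ 0.023.
(Since a = 11 > μ = 0.250, the bound 1/44 is < 1 and informative.)

P[X ≥ 11] ≤ 1/44 ≈ 0.023.


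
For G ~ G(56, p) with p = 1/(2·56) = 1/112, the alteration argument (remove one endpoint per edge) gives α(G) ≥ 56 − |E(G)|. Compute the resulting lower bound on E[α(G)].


E[|E(G)|] = C(56, 2)·p = 1540 · (1/112) = 55/4.
E[α(G)] ≥ n − E[|E(G)|] = 56 − 55/4 = 169/4.
Numerically: ≈ 42.250000.
(This is only a lower bound; the true E[α(G)] may be larger.)

E[α(G)] ≥ 169/4 ≈ 42.250000.


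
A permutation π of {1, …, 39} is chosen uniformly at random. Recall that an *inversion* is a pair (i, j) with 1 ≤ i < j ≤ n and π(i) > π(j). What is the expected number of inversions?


Write X = Σ X_I over the C(39, 2) = 741 pairs i < j, with X_I the indicator of one inversion.
There are 741 indicators.
For each fixed pair i < j, the values π(i) and π(j) are two distinct elements of {1, …, 39} in uniformly random order; by symmetry P[π(i) > π(j)] = 1/2.
By linearity: E[X] = 741 · (1/2) = C(39, 2) · (1/2) = 741/2 = 741/2 ≈ 370.500000.

E[X] = 741/2 = 370.500000.


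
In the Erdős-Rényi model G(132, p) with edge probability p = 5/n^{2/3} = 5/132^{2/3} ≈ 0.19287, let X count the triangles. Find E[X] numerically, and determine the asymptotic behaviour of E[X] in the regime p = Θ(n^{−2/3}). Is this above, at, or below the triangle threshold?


Number of potential triangles: C(132, 3) = 374660.
Each occurs with probability p³ ≈ (0.19287)³ ≈ 7.1740129e-03.
By linearity: E[X] = C(132, 3)·p³ ≈ 374660 · 7.1740129e-03 ≈ 2687.81566.
Since α = 2/3 < 1, p = c/n^{2/3} ≫ 1/n is above the triangle threshold p ~ 1/n. Asymptotically E[X] ~ (c³/6)·n^{3(1−α)} = (5³/6)·n^{1} → ∞; triangles are abundant w.h.p.

E[X] ≈ 2687.81566; in regime p = Θ(1/n^{2/3}) E[X] diverges (above the triangle threshold p ~ 1/n).


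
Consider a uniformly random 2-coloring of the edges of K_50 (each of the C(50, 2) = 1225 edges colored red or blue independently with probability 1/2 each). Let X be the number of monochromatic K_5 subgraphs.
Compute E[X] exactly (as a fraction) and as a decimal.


Let X = Σ_S X_S over the C(50, 5) = 2118760 subsets S of size 5, where X_S = 1 if the K_5 on S is monochromatic.
For a fixed S, the K_5 on S has C(5, 2) = 10 edges. P[all 10 edges red] = (1/2)^10, and likewise for blue, so P[monochromatic] = 2·(1/2)^10 = 2^{1 − 10} = 1/512.
By linearity of expectation: E[X] = C(50, 5) · 2^{1 − 10} = 2118760 · 1/512 = 264845/64.
Numerically: E[X] ≈ 4138.203.

E[X] = C(50,5)·2^(1−C(5,2)) = 264845/64 ≈ 4138.203.


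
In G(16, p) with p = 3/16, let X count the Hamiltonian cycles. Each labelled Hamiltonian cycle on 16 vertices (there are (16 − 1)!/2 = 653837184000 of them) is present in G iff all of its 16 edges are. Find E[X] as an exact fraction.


K_16 has (16 − 1)!/2 = 653837184000 labelled Hamiltonian cycles.
For each such Hamiltonian cycle H, let X_H = 1 if all 16 edges of H are present in G. Then P[X_H = 1] = p^{16} = (3/16)^{16} = 43046721/18446744073709551616.
By linearity: E[X] = Σ_H E[X_H] = 653837184000 · p^{16} = 653837184000 · 43046721/18446744073709551616 = 27485885585032875/18014398509481984.
Numerically: E[X] ≈ 1.526.

E[X] = 653837184000 · (3/16)^{16} = 27485885585032875/18014398509481984 ≈ 1.526.


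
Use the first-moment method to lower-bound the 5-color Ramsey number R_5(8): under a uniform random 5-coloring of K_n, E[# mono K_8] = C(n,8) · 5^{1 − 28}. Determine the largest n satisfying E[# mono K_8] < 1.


We need C(n, 8) · 5^{1 − 28} < 1, i.e. C(n, 8) < 5^{28 − 1} = 7450580596923828125.
Check values of n near the boundary:
  n = 860: C(860, 8) = 7182671140665308145; 7182671140665308145 < 7450580596923828125? YES
  n = 861: C(861, 8) = 7250034996615275865; 7250034996615275865 < 7450580596923828125? YES
  n = 862: C(862, 8) = 7317951015318931845; 7317951015318931845 < 7450580596923828125? YES
  n = 863: C(863, 8) = 7386423071602617757; 7386423071602617757 < 7450580596923828125? YES
  n = 864: C(864, 8) = 7455455062926006708; 7455455062926006708 < 7450580596923828125? NO
The largest n with C(n, 8) < 7450580596923828125 is n = 863 (where E[X] = 7386423071602617757/7450580596923828125 ≈ 0.9913889). Hence R_5(8) > 863, i.e. R_5(8) ≥ 864.

Largest n = 863; hence R_5(8) > 863.


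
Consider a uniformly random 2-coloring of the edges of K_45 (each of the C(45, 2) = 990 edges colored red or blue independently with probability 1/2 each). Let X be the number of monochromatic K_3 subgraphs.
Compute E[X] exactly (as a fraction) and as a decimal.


Let X = Σ_S X_S over the C(45, 3) = 14190 subsets S of size 3, where X_S = 1 if the K_3 on S is monochromatic.
For a fixed S, the K_3 on S has C(3, 2) = 3 edges. P[all 3 edges red] = (1/2)^3, and likewise for blue, so P[monochromatic] = 2·(1/2)^3 = 2^{1 − 3} = 1/4.
Summing: E[X] = C(45, 3) · 2^{1 − 3} = 14190 · 1/4 = 7095/2.
Numerically: E[X] ≈ 3547.5000.

E[X] = C(45,3)·2^(1−C(3,2)) = 7095/2 ≈ 3547.5000.


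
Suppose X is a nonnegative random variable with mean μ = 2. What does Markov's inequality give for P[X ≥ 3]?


μ = E[X] = 2, a = 3.
Markov: P[X ≥ 3] ≤ μ/a = (2)/3 = 2/3.
Numerically: ≈ 0.667.
(Since a = 3 > μ = 2.000, the bound 2/3 is < 1 and informative.)

P[X ≥ 3] ≤ 2/3 ≈ 0.667.


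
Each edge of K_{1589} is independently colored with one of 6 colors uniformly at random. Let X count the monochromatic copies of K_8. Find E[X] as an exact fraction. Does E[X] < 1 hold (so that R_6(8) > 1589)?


E[X] = C(1589, 8) · 6^{1 − 28} = 990389025825605844438 · 6^{−27} = 990389025825605844438/1023490369077469249536.
As a reduced fraction: E[X] = 165064837637600974073/170581728179578208256 ≈ 0.96766.
Is E[X] < 1? YES.
Since E[X] < 1, there exists a 6-coloring of K_{1589} with no monochromatic K_8; hence R_6(8) > 1589.

E[X] = 165064837637600974073/170581728179578208256 ≈ 0.96766; E[X] < 1, so R_6(8) > 1589.


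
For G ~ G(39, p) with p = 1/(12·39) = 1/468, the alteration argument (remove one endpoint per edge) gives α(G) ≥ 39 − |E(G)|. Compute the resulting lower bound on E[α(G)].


E[|E(G)|] = C(39, 2)·p = 741 · (1/468) = 19/12.
E[α(G)] ≥ n − E[|E(G)|] = 39 − 19/12 = 449/12.
Numerically: ≈ 37.416667.
(This is only a lower bound; the true E[α(G)] may be larger.)

E[α(G)] ≥ 449/12 ≈ 37.416667.


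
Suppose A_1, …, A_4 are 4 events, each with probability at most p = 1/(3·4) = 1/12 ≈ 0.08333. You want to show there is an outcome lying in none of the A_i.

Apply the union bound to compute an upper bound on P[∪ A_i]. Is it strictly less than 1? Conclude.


Union bound: P[∪_{i=1}^{4} A_i] ≤ Σ_i P[A_i] ≤ 4·p = 4·(1/12) = 1/3.
Numerically: 1/3 ≈ 0.33333.
Is 1/3 < 1? YES.
Since P[∪ A_i] ≤ 1/3 < 1, the complement has P[∩ A_i^c] ≥ 1 − 1/3 = 2/3 > 0, so some outcome avoids every A_i.

4·p = 1/3 ≈ 0.33333; existence CERTIFIED by the union bound.


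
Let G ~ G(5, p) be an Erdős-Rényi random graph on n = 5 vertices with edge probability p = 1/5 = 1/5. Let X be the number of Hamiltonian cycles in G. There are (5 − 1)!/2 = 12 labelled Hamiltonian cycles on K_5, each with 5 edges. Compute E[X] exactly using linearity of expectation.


K_5 has (5 − 1)!/2 = 12 labelled Hamiltonian cycles.
For each such Hamiltonian cycle H, let X_H = 1 if all 5 edges of H are present in G. Then P[X_H = 1] = p^{5} = (1/5)^{5} = 1/3125.
By linearity of expectation: E[X] = Σ_H E[X_H] = 12 · p^{5} = 12 · 1/3125 = 12/3125.
Numerically: E[X] ≈ 0.00384.

E[X] = 12 · (1/5)^{5} = 12/3125 ≈ 0.00384.


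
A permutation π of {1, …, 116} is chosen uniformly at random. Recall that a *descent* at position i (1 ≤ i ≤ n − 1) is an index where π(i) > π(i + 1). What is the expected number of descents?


Write X = Σ X_I over i = 1, …, 115, with X_I the indicator of one descent.
There are 115 indicators.
For each fixed i, the pair (π(i), π(i+1)) is a uniformly random ordered pair of distinct values from {1, …, 116}; by symmetry P[π(i) > π(i+1)] = 1/2.
By linearity: E[X] = 115 · (1/2) = (116 − 1) · (1/2) = 115/2 ≈ 57.500.

E[X] = 115/2 = 57.500.


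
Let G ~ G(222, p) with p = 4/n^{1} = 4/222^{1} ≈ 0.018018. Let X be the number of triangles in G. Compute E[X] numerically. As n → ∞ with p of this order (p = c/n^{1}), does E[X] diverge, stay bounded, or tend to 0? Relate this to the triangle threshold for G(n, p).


Number of potential triangles: C(222, 3) = 1798940.
Each occurs with probability p³ ≈ (0.018018)³ ≈ 5.8495311e-06.
By linearity: E[X] = C(222, 3)·p³ ≈ 1798940 · 5.8495311e-06 ≈ 10.52296.
Here α = 1, so p = 4/n is exactly at the triangle threshold p ~ 1/n. Asymptotically E[X] → c³/6 = 4³/6 = 32/3 ≈ 10.66667, a bounded constant. In this regime the triangle count is asymptotically Poisson(c³/6).

E[X] ≈ 10.52296; in regime p = Θ(1/n^{1}) E[X] stays bounded (at the triangle threshold p ~ 1/n).


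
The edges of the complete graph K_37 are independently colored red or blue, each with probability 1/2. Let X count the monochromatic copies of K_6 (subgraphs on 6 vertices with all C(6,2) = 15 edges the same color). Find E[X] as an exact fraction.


Let X = Σ_S X_S over the C(37, 6) = 2324784 subsets S of size 6, where X_S = 1 if the K_6 on S is monochromatic.
For a fixed S, the K_6 on S has C(6, 2) = 15 edges. P[all 15 edges red] = (1/2)^15, and likewise for blue, so P[monochromatic] = 2·(1/2)^15 = 2^{1 − 15} = 1/16384.
By linearity: E[X] = C(37, 6) · 2^{1 − 15} = 2324784 · 1/16384 = 145299/1024.
Numerically: E[X] ≈ 141.8936.

E[X] = C(37,6)·2^(1−C(6,2)) = 145299/1024 ≈ 141.8936.


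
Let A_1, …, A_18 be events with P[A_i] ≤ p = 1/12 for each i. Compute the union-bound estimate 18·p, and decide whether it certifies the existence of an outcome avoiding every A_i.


Union bound: P[∪_{i=1}^{18} A_i] ≤ Σ_i P[A_i] ≤ 18·p = 18·(1/12) = 3/2.
Numerically: 3/2 ≈ 1.500000.
Is 3/2 < 1? NO.
Since the bound 3/2 is ≥ 1, the union bound is uninformative here; it does NOT by itself certify existence.

18·p = 3/2 ≈ 1.500000; existence NOT certified by the union bound.


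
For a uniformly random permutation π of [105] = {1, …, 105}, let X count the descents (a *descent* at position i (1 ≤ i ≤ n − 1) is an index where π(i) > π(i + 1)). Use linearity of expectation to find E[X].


Write X = Σ X_I over i = 1, …, 104, with X_I the indicator of one descent.
There are 104 indicators.
For each fixed i, the pair (π(i), π(i+1)) is a uniformly random ordered pair of distinct values from {1, …, 105}; by symmetry P[π(i) > π(i+1)] = 1/2.
By linearity: E[X] = 104 · (1/2) = (105 − 1) · (1/2) = 52 ≈ 52.00000.

E[X] = 52 = 52.00000.


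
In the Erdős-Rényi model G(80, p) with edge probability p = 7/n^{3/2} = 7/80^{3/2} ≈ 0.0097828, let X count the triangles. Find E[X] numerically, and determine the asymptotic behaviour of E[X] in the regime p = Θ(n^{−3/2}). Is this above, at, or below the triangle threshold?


Number of potential triangles: C(80, 3) = 82160.
Each occurs with probability p³ ≈ (0.0097828)³ ≈ 9.36244283e-07.
By linearity: E[X] = C(80, 3)·p³ ≈ 82160 · 9.36244283e-07 ≈ 0.076922.
Since α = 3/2 > 1, p = c/n^{3/2} = o(1/n) is below the triangle threshold p ~ 1/n. Asymptotically E[X] ~ (c³/6)·n^{3(1−α)} = (7³/6)·n^{-1.5} → 0, so by Markov's inequality G has no triangles w.h.p.

E[X] ≈ 0.076922; in regime p = Θ(1/n^{3/2}) E[X] tends to 0 (below the triangle threshold p ~ 1/n).


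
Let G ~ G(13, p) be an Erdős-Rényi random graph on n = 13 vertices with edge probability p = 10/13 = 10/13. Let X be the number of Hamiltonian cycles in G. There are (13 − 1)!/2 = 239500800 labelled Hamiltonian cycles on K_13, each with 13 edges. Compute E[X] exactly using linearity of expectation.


K_13 has (13 − 1)!/2 = 239500800 labelled Hamiltonian cycles.
For each such Hamiltonian cycle H, let X_H = 1 if all 13 edges of H are present in G. Then P[X_H = 1] = p^{13} = (10/13)^{13} = 10000000000000/302875106592253.
Summing the indicators: E[X] = Σ_H E[X_H] = 239500800 · p^{13} = 239500800 · 10000000000000/302875106592253 = 2395008000000000000000/302875106592253.
Numerically: E[X] ≈ 7.90758e+06.

E[X] = 239500800 · (10/13)^{13} = 2395008000000000000000/302875106592253 ≈ 7.90758e+06.


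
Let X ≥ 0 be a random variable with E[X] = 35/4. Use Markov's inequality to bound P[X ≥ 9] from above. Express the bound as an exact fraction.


μ = E[X] = 35/4, a = 9.
Markov: P[X ≥ 9] ≤ μ/a = (35/4)/9 = 35/36.
Numerically: ≈ 0.972.
(Since a = 9 > μ = 8.750, the bound 35/36 is < 1 and informative.)

P[X ≥ 9] ≤ 35/36 ≈ 0.972.


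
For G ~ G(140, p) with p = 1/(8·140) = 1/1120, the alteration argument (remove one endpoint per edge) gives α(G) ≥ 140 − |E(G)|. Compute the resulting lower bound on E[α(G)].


E[|E(G)|] = C(140, 2)·p = 9730 · (1/1120) = 139/16.
E[α(G)] ≥ n − E[|E(G)|] = 140 − 139/16 = 2101/16.
Numerically: ≈ 131.312500.
(This is only a lower bound; the true E[α(G)] may be larger.)

E[α(G)] ≥ 2101/16 ≈ 131.312500.


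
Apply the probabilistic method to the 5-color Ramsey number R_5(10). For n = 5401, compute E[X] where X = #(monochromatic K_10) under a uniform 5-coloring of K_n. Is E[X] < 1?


E[X] = C(5401, 10) · 5^{1 − 45} = 5772423232412011351582235732760 · 5^{−44} = 5772423232412011351582235732760/5684341886080801486968994140625.
As a reduced fraction: E[X] = 1154484646482402270316447146552/1136868377216160297393798828125 ≈ 1.01550.
Is E[X] < 1? NO.
Since E[X] ≥ 1, the first-moment bound is inconclusive at n = 5401; it does NOT by itself certify R_5(10) > 5401.

E[X] = 1154484646482402270316447146552/1136868377216160297393798828125 ≈ 1.01550; E[X] ≥ 1; first-moment method inconclusive here.


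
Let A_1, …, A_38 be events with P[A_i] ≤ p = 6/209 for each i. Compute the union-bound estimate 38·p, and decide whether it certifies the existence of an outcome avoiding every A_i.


Union bound: P[∪_{i=1}^{38} A_i] ≤ Σ_i P[A_i] ≤ 38·p = 38·(6/209) = 12/11.
Numerically: 12/11 ≈ 1.09091.
Is 12/11 < 1? NO.
Since the bound 12/11 is ≥ 1, the union bound is uninformative here; it does NOT by itself certify existence.

38·p = 12/11 ≈ 1.09091; existence NOT certified by the union bound.


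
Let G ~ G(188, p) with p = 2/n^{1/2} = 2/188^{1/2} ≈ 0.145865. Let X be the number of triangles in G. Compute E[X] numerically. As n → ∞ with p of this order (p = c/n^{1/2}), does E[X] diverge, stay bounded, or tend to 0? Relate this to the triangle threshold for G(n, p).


Number of potential triangles: C(188, 3) = 1089836.
Each occurs with probability p³ ≈ (0.145865)³ ≈ 3.10351046e-03.
By linearity: E[X] = C(188, 3)·p³ ≈ 1089836 · 3.10351046e-03 ≈ 3382.317423.
Since α = 1/2 < 1, p = c/n^{1/2} ≫ 1/n is above the triangle threshold p ~ 1/n. Asymptotically E[X] ~ (c³/6)·n^{3(1−α)} = (2³/6)·n^{1.5} → ∞; triangles are abundant w.h.p.

E[X] ≈ 3382.317423; in regime p = Θ(1/n^{1/2}) E[X] diverges (above the triangle threshold p ~ 1/n).


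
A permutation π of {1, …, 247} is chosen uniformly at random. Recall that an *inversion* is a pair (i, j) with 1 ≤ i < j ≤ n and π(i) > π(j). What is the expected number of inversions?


Write X = Σ X_I over the C(247, 2) = 30381 pairs i < j, with X_I the indicator of one inversion.
There are 30381 indicators.
For each fixed pair i < j, the values π(i) and π(j) are two distinct elements of {1, …, 247} in uniformly random order; by symmetry P[π(i) > π(j)] = 1/2.
By linearity: E[X] = 30381 · (1/2) = C(247, 2) · (1/2) = 30381/2 = 30381/2 ≈ 15190.5000.

E[X] = 30381/2 = 15190.5000.


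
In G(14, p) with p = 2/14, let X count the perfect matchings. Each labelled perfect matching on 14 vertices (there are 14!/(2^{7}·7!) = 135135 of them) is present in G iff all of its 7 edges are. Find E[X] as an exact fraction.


K_14 has 14!/(2^{7}·7!) = 135135 labelled perfect matchings.
For each such perfect matching H, let X_H = 1 if all 7 edges of H are present in G. Then P[X_H = 1] = p^{7} = (1/7)^{7} = 1/823543.
By linearity: E[X] = Σ_H E[X_H] = 135135 · p^{7} = 135135 · 1/823543 = 19305/117649.
Numerically: E[X] ≈ 0.164.

E[X] = 135135 · (1/7)^{7} = 19305/117649 ≈ 0.164.


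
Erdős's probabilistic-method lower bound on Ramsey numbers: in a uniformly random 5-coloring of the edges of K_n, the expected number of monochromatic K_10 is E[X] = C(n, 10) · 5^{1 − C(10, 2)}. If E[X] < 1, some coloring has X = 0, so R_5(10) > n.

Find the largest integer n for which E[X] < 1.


We need C(n, 10) · 5^{1 − 45} < 1, i.e. C(n, 10) < 5^{45 − 1} = 5684341886080801486968994140625.
Check values of n near the boundary:
  n = 5391: C(5391, 10) = 5666344714787188828795213697883; 5666344714787188828795213697883 < 5684341886080801486968994140625? YES
  n = 5392: C(5392, 10) = 5676873040158402483252283957448; 5676873040158402483252283957448 < 5684341886080801486968994140625? YES
  n = 5393: C(5393, 10) = 5687418968154238267170642278008; 5687418968154238267170642278008 < 5684341886080801486968994140625? NO
  n = 5394: C(5394, 10) = 5697982524930156243149785372878; 5697982524930156243149785372878 < 5684341886080801486968994140625? NO
  n = 5395: C(5395, 10) = 5708563736675616143322765475706; 5708563736675616143322765475706 < 5684341886080801486968994140625? NO
The largest n with C(n, 10) < 5684341886080801486968994140625 is n = 5392 (where E[X] = 5676873040158402483252283957448/5684341886080801486968994140625 ≈ 0.99869). Hence R_5(10) > 5392, i.e. R_5(10) ≥ 5393.

Largest n = 5392; hence R_5(10) > 5392.


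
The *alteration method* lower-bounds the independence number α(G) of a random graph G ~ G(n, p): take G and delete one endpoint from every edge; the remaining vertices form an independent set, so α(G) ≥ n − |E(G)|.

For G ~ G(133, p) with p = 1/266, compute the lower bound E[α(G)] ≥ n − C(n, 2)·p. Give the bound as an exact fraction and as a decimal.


E[|E(G)|] = C(133, 2)·p = 8778 · (1/266) = 33.
E[α(G)] ≥ n − E[|E(G)|] = 133 − 33 = 100.
Numerically: ≈ 100.0000.
(This is only a lower bound; the true E[α(G)] may be larger.)

E[α(G)] ≥ 100 ≈ 100.0000.


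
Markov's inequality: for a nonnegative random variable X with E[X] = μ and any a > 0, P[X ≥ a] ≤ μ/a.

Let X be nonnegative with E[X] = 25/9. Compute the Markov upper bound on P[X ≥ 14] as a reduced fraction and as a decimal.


μ = E[X] = 25/9, a = 14.
Markov: P[X ≥ 14] ≤ μ/a = (25/9)/14 = 25/126.
Numerically: ≈ 0.19841.
(Since a = 14 > μ = 2.77778, the bound 25/126 is < 1 and informative.)

P[X ≥ 14] ≤ 25/126 ≈ 0.19841.


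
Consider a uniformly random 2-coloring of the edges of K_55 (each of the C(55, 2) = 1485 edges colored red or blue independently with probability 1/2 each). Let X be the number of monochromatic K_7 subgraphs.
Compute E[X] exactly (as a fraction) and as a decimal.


Let X = Σ_S X_S over the C(55, 7) = 202927725 subsets S of size 7, where X_S = 1 if the K_7 on S is monochromatic.
For a fixed S, the K_7 on S has C(7, 2) = 21 edges. P[all 21 edges red] = (1/2)^21, and likewise for blue, so P[monochromatic] = 2·(1/2)^21 = 2^{1 − 21} = 1/1048576.
By linearity of expectation: E[X] = C(55, 7) · 2^{1 − 21} = 202927725 · 1/1048576 = 202927725/1048576.
Numerically: E[X] ≈ 193.5270.

E[X] = C(55,7)·2^(1−C(7,2)) = 202927725/1048576 ≈ 193.5270.


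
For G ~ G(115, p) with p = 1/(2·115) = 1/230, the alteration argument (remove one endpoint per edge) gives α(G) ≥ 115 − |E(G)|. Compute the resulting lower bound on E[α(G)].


E[|E(G)|] = C(115, 2)·p = 6555 · (1/230) = 57/2.
E[α(G)] ≥ n − E[|E(G)|] = 115 − 57/2 = 173/2.
Numerically: ≈ 86.500.
(This is only a lower bound; the true E[α(G)] may be larger.)

E[α(G)] ≥ 173/2 ≈ 86.500.


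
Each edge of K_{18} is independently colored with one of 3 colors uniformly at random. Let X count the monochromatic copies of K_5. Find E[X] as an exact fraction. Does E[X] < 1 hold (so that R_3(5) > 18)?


E[X] = C(18, 5) · 3^{1 − 10} = 8568 · 3^{−9} = 8568/19683.
As a reduced fraction: E[X] = 952/2187 ≈ 0.435.
Is E[X] < 1? YES.
Since E[X] < 1, there exists a 3-coloring of K_{18} with no monochromatic K_5; hence R_3(5) > 18.

E[X] = 952/2187 ≈ 0.435; E[X] < 1, so R_3(5) > 18.


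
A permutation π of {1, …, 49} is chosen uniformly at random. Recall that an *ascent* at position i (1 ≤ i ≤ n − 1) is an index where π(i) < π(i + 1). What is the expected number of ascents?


Write X = Σ X_I over i = 1, …, 48, with X_I the indicator of one ascent.
There are 48 indicators.
For each fixed i, the pair (π(i), π(i+1)) is a uniformly random ordered pair of distinct values from {1, …, 49}; by symmetry P[π(i) < π(i+1)] = 1/2.
By linearity: E[X] = 48 · (1/2) = (49 − 1) · (1/2) = 24 ≈ 24.00000.

E[X] = 24 = 24.00000.
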